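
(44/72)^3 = 1331/5832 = 0.23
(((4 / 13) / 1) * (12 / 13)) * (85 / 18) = 680 / 507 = 1.34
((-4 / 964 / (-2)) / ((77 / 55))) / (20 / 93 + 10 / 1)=0.00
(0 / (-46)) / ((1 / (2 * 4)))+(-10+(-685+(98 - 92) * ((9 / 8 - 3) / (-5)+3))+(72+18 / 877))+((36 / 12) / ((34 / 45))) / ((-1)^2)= -35707585 / 59636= -598.76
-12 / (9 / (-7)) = 28 / 3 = 9.33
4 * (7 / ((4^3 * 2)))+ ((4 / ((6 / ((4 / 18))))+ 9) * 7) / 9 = 57029 / 7776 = 7.33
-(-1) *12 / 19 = 12 / 19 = 0.63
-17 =-17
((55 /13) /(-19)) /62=-55 /15314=-0.00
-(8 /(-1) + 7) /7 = 0.14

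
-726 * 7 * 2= -10164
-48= -48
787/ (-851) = -787/ 851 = -0.92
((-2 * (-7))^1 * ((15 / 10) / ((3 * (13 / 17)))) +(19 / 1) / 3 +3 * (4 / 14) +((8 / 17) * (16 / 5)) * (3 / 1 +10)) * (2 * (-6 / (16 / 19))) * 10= -7918649 / 1547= -5118.71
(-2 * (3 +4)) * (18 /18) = -14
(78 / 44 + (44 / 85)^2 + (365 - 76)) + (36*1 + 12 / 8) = 328.54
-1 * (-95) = 95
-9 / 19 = -0.47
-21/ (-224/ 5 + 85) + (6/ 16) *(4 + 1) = 725/ 536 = 1.35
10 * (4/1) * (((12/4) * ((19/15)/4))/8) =19/4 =4.75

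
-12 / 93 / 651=-4 / 20181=-0.00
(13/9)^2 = 169/81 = 2.09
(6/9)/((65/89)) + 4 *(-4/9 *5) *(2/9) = -5594/5265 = -1.06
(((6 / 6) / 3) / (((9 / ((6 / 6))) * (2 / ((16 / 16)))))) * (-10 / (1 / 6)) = -10 / 9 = -1.11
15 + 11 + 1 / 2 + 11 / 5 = 287 / 10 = 28.70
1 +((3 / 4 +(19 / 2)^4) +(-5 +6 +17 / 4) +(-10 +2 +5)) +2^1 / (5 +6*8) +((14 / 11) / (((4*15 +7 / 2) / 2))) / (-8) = 9653874553 / 1184656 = 8149.10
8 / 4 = 2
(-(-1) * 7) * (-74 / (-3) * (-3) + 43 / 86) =-1029 / 2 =-514.50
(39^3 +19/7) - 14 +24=415322/7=59331.71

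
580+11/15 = 8711/15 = 580.73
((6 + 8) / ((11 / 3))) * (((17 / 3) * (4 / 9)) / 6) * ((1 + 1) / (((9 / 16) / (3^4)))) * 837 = 4249728 / 11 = 386338.91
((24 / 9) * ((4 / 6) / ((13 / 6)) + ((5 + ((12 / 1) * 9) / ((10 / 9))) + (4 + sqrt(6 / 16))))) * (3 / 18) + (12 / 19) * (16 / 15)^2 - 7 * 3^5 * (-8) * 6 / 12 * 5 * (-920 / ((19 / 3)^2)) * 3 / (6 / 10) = -3901414.28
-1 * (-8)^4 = -4096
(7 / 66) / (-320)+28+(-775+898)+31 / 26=152.19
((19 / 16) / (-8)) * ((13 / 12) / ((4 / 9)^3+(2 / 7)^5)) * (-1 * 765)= 771711304455 / 562675712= 1371.50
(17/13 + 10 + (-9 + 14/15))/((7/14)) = 6.48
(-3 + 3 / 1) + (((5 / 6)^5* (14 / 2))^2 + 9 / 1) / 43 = 1022711209 / 2600045568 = 0.39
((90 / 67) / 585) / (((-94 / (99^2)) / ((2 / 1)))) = -19602 / 40937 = -0.48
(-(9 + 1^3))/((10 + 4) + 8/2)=-5/9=-0.56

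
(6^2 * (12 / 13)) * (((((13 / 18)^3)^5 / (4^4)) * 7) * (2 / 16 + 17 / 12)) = 1019780483896115851 / 95952222101012742144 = 0.01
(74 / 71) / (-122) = -0.01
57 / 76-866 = -3461 / 4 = -865.25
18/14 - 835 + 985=1059/7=151.29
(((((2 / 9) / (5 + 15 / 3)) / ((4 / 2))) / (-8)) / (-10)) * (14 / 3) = 7 / 10800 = 0.00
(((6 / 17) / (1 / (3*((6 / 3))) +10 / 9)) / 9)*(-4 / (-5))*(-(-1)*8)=384 / 1955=0.20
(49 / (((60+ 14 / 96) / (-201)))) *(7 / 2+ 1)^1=-2127384 / 2887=-736.88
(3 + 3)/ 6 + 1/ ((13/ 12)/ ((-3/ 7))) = 55/ 91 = 0.60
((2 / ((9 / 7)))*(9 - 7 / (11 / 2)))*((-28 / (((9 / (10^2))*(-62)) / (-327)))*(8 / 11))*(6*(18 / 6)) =-2905504000 / 11253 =-258198.17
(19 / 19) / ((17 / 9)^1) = 9 / 17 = 0.53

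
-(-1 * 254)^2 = -64516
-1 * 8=-8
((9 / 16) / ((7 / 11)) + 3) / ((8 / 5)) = 2175 / 896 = 2.43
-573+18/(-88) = -573.20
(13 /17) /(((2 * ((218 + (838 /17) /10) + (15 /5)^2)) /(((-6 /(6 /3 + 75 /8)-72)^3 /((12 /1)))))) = -29947500000 /571380719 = -52.41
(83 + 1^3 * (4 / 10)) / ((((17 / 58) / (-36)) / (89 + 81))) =-1741392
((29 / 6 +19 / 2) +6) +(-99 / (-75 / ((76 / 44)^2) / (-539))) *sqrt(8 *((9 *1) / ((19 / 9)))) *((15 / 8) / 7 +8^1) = 61 / 3 - 1662633 *sqrt(38) / 100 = -102471.25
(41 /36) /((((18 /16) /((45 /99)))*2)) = 205 /891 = 0.23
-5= -5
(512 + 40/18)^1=4628/9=514.22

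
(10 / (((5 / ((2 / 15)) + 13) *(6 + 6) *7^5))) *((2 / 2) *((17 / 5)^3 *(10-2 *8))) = -9826 / 42437675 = -0.00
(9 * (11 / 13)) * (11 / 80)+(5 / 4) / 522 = 284879 / 271440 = 1.05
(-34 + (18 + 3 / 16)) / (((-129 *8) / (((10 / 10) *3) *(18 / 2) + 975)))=42251 / 2752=15.35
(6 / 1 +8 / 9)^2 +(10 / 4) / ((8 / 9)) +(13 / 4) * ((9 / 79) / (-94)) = 241879283 / 4812048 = 50.27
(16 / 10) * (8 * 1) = 64 / 5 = 12.80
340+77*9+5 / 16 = 16533 / 16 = 1033.31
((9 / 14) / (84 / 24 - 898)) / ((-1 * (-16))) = -9 / 200368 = -0.00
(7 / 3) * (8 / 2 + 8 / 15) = 476 / 45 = 10.58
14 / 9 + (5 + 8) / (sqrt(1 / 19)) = 14 / 9 + 13 * sqrt(19) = 58.22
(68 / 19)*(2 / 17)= 8 / 19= 0.42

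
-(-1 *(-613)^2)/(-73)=-375769/73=-5147.52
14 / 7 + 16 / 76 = 42 / 19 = 2.21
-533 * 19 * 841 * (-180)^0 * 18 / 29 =-5286294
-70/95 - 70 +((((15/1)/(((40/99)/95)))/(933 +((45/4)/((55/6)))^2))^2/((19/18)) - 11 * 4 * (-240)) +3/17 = 154225333381923267/14684024634694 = 10502.93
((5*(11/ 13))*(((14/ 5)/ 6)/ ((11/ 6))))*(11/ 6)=77/ 39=1.97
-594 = -594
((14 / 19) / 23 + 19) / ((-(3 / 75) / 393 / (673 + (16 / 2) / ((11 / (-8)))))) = -599702898975 / 4807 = -124756167.87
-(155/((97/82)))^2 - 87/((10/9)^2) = -16220715223/940900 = -17239.57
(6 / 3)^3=8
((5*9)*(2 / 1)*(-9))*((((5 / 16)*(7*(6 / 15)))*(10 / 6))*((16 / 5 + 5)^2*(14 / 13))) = -2223963 / 26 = -85537.04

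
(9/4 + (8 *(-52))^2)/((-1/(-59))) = 40841747/4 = 10210436.75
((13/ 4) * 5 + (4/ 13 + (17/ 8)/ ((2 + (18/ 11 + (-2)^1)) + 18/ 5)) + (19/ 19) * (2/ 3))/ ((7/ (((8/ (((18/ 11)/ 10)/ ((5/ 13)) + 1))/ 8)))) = 20745175/ 11741184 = 1.77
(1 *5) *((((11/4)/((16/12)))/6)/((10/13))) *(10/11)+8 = 321/32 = 10.03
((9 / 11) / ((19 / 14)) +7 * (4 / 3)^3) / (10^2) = 48517 / 282150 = 0.17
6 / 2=3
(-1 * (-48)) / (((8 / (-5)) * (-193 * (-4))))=-15 / 386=-0.04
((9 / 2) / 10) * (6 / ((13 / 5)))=27 / 26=1.04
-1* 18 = -18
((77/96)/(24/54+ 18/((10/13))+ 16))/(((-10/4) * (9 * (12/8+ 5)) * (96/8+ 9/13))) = -7/645480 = -0.00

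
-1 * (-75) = 75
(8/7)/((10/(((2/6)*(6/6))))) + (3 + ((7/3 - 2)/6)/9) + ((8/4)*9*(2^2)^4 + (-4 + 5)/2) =13073728/2835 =4611.54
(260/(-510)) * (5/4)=-65/102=-0.64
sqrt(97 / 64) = sqrt(97) / 8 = 1.23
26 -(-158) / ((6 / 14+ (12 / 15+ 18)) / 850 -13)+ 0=5337502 / 386077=13.82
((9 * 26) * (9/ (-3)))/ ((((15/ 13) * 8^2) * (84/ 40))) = -507/ 112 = -4.53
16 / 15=1.07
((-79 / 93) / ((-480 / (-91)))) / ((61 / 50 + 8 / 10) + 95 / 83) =-0.05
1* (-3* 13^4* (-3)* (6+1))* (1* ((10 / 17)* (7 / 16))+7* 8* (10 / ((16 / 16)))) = 137100939885 / 136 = 1008095146.21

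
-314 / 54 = -157 / 27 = -5.81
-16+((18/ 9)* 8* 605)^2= 93702384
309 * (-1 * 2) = -618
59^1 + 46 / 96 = 2855 / 48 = 59.48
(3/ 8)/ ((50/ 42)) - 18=-17.68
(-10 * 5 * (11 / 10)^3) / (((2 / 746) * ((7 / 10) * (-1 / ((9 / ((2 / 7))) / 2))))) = 4468167 / 8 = 558520.88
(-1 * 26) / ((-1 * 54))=13 / 27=0.48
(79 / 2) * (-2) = -79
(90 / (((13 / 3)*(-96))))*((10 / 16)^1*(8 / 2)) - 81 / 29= -40221 / 12064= -3.33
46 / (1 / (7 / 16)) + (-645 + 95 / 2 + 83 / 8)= -567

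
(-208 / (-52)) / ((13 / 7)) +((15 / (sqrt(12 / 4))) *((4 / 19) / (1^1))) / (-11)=28 / 13 - 20 *sqrt(3) / 209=1.99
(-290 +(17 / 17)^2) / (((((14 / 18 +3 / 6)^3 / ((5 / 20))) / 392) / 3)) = -495521712 / 12167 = -40726.70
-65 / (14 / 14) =-65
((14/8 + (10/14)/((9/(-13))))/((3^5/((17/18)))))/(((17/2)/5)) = 905/551124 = 0.00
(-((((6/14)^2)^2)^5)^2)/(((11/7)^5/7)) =-12157665459056928801/8715589886868225536397622339392299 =-0.00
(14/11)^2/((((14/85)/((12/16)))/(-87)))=-155295/242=-641.71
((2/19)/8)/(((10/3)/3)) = 9/760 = 0.01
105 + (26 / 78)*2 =317 / 3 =105.67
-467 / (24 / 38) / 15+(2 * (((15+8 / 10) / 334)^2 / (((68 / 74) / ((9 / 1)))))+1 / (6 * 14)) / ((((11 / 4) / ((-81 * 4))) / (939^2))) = -190249664440910089 / 32856030900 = -5790403.14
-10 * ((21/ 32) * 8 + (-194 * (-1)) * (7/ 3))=-27475/ 6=-4579.17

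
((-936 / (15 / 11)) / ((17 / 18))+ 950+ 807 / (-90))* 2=109271 / 255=428.51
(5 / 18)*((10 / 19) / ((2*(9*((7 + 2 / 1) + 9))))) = 25 / 55404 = 0.00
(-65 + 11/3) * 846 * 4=-207552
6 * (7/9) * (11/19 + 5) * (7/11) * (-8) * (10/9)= -831040/5643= -147.27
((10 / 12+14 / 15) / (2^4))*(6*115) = 76.19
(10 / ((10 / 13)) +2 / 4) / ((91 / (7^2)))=189 / 26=7.27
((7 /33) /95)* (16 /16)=7 /3135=0.00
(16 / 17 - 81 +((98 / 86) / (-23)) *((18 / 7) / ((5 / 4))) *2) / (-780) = 6747281 / 65570700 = 0.10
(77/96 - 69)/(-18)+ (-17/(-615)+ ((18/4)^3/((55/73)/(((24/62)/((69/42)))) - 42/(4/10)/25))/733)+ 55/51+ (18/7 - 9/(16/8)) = 5398440378458041/1899348609453120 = 2.84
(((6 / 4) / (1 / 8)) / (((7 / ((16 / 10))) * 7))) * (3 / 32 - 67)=-6423 / 245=-26.22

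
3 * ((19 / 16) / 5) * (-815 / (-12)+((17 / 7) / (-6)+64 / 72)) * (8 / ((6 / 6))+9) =5567551 / 6720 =828.50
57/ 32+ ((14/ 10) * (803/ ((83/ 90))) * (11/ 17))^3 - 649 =44114943994745124643/ 89894064992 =490743677.00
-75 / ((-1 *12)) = 25 / 4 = 6.25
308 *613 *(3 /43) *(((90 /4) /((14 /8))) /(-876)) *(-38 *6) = 44079.76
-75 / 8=-9.38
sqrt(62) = 7.87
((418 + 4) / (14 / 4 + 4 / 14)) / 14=422 / 53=7.96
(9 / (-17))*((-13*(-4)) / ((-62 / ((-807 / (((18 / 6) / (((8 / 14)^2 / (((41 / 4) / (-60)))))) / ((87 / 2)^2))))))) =457380743040 / 1058743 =432003.56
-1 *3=-3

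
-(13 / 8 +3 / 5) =-89 / 40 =-2.22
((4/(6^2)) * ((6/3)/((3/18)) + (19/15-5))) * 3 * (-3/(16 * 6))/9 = -0.01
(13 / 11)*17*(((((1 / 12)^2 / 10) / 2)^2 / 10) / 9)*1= 221 / 8211456000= 0.00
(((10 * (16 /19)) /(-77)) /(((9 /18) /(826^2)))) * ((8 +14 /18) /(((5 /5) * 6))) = -1231995520 /5643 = -218322.79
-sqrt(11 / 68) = -sqrt(187) / 34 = -0.40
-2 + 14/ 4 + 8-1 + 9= 35/ 2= 17.50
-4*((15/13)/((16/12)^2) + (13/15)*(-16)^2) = -694249/780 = -890.06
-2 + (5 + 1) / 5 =-4 / 5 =-0.80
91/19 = 4.79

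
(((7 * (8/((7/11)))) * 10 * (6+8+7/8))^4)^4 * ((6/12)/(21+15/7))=1300386324212350845187339782025597652329344746143217500000000000000/81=16054152150769763520831360000000000000000000000000000000000000000.00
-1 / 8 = -0.12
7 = 7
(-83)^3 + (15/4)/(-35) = -16010039/28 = -571787.11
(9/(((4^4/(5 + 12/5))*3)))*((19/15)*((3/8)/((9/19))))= 13357/153600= 0.09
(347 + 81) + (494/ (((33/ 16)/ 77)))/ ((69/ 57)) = 1080764/ 69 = 15663.25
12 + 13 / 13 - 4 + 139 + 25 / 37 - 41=3984 / 37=107.68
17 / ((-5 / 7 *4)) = -119 / 20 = -5.95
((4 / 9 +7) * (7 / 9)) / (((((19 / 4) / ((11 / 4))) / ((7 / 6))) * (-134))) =-539 / 18468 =-0.03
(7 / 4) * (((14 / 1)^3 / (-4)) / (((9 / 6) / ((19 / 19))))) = -2401 / 3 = -800.33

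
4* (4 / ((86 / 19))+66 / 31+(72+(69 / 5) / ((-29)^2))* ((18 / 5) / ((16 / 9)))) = 33372846817 / 56052650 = 595.38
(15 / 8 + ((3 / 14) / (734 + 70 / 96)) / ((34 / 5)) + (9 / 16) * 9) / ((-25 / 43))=-20031321369 / 1678709200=-11.93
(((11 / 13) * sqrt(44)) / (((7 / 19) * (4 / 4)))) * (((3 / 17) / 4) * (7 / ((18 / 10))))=1045 * sqrt(11) / 1326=2.61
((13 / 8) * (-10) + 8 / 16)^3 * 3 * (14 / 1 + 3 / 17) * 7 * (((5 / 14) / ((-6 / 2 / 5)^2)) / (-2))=2510888625 / 4352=576950.51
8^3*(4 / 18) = 1024 / 9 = 113.78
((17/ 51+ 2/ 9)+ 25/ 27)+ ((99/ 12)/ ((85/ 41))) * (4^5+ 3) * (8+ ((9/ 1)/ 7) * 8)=1200578584/ 16065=74732.56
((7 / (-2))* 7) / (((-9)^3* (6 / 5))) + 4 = 35237 / 8748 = 4.03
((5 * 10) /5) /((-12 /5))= -4.17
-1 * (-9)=9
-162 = -162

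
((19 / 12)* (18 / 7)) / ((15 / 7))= 19 / 10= 1.90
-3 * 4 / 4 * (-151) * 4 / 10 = 906 / 5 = 181.20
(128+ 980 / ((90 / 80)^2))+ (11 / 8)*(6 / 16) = 4680305 / 5184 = 902.84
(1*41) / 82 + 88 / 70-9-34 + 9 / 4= -5459 / 140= -38.99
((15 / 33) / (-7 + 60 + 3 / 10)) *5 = 250 / 5863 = 0.04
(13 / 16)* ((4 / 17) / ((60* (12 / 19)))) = 247 / 48960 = 0.01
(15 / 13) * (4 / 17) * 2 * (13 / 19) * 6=720 / 323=2.23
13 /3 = 4.33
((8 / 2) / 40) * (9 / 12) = 3 / 40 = 0.08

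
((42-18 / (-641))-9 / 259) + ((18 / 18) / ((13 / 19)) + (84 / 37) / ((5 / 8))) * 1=508130152 / 10791235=47.09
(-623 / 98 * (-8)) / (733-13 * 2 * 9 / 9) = 356 / 4949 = 0.07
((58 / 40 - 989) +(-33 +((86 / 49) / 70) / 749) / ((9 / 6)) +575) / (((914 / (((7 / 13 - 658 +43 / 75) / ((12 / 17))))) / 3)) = 36465479224849187 / 27473120766000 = 1327.31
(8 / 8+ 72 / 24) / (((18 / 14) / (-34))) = -952 / 9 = -105.78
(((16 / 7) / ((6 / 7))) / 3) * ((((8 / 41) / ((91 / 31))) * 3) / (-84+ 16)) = -496 / 190281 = -0.00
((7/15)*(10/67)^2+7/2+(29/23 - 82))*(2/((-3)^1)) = 47841811/929223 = 51.49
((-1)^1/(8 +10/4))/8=-1/84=-0.01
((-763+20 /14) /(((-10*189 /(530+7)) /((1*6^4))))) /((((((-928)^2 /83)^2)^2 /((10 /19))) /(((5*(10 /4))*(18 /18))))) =10189587455084025 /64009362775673534154801152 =0.00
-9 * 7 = -63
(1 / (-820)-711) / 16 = -583021 / 13120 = -44.44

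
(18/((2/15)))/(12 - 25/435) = 11745/1039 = 11.30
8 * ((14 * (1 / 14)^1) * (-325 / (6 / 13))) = -16900 / 3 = -5633.33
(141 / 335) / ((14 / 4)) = 282 / 2345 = 0.12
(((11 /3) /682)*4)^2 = 4 /8649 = 0.00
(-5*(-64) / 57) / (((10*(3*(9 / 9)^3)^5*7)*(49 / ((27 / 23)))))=0.00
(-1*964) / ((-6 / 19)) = 9158 / 3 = 3052.67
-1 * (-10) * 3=30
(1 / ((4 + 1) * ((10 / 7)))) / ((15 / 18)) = 21 / 125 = 0.17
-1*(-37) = 37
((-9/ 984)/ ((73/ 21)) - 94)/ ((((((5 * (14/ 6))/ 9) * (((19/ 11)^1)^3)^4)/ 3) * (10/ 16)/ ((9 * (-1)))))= 5149635188431637307591/ 1159279021733878477775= 4.44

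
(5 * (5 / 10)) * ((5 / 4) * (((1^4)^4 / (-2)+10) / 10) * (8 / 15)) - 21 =-233 / 12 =-19.42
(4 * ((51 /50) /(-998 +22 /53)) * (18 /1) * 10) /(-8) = 8109 /88120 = 0.09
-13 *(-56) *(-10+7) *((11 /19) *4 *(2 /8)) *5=-120120 /19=-6322.11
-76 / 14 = -38 / 7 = -5.43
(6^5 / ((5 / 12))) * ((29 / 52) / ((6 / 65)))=112752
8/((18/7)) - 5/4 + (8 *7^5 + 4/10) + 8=24203927/180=134466.26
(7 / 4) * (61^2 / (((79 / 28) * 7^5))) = 3721 / 27097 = 0.14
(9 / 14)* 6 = 3.86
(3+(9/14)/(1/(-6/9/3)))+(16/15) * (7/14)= 3.39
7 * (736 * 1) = 5152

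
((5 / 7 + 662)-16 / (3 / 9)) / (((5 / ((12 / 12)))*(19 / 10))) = 8606 / 133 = 64.71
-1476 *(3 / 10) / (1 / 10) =-4428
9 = 9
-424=-424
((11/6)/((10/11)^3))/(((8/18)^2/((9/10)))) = 3557763/320000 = 11.12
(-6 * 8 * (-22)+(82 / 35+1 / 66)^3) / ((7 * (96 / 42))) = 13178280345623 / 197222256000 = 66.82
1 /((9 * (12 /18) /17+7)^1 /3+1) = 51 /176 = 0.29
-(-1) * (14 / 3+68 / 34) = 20 / 3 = 6.67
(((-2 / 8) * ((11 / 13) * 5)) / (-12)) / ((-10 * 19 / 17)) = -187 / 23712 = -0.01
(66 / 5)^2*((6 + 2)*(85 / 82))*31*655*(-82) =-2405801376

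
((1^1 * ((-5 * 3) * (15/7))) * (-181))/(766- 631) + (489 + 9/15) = 532.70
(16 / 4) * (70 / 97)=280 / 97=2.89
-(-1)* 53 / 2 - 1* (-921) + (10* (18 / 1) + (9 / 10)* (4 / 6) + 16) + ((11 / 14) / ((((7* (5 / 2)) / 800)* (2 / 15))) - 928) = 237889 / 490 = 485.49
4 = 4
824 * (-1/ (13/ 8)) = -6592/ 13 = -507.08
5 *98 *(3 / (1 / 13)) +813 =19923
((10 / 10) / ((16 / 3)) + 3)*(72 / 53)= 459 / 106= 4.33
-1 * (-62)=62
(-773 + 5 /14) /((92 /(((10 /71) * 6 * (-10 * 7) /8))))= 811275 /13064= 62.10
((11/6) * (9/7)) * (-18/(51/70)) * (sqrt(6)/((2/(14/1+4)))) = -8910 * sqrt(6)/17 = -1283.82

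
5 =5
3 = 3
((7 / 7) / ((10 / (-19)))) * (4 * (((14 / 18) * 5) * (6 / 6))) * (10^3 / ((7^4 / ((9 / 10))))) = -3800 / 343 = -11.08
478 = 478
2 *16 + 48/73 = 2384/73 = 32.66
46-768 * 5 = -3794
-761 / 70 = -10.87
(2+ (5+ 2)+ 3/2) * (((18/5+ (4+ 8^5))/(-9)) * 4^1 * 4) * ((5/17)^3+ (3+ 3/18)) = -143923996216/73695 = -1952968.26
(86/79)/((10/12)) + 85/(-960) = 1.22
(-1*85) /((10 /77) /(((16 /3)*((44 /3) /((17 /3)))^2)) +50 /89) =-1804367488 /12002923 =-150.33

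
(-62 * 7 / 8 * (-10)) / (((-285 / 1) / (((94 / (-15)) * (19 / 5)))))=10199 / 225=45.33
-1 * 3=-3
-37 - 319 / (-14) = -199 / 14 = -14.21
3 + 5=8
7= 7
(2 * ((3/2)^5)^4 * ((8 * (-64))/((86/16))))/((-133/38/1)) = 3486784401/19264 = 181000.02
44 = 44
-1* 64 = -64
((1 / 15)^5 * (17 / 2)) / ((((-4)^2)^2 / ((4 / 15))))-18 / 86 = -0.21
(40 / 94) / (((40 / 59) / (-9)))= -531 / 94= -5.65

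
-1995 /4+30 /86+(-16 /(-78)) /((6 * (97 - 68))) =-290864237 /583596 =-498.40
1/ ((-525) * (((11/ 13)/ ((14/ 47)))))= -0.00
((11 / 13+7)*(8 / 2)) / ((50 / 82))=16728 / 325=51.47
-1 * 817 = -817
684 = 684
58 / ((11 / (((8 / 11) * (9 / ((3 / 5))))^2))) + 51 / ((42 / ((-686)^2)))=761419178 / 1331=572065.50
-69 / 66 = -23 / 22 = -1.05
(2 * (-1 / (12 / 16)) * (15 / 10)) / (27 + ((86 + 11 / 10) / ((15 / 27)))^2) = -10000 / 61517421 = -0.00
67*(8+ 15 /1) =1541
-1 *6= -6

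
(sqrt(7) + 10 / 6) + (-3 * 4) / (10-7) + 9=sqrt(7) + 20 / 3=9.31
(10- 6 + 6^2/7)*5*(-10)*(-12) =5485.71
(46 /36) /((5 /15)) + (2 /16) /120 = 3.83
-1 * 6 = -6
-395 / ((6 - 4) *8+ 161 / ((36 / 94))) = -1422 / 1571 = -0.91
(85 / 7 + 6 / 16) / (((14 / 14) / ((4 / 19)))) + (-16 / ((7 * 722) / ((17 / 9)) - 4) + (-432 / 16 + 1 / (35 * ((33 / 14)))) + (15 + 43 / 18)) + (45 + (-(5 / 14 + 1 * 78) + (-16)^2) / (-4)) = -76311441439 / 11960376120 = -6.38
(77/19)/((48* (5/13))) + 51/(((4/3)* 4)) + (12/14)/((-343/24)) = 53221183/5474280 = 9.72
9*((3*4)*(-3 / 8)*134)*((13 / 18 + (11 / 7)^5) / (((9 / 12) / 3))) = -3759595254 / 16807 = -223692.23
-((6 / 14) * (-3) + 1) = 2 / 7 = 0.29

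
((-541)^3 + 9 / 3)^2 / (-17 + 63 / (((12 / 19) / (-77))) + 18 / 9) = -100286751889658896 / 30783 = -3257861543373.25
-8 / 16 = -0.50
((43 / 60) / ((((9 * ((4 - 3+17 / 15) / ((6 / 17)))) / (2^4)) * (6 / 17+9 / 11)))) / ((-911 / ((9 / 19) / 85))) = -473 / 429609380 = -0.00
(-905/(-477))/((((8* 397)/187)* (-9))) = -169235/13634568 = -0.01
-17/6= -2.83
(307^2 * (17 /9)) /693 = 1602233 /6237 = 256.89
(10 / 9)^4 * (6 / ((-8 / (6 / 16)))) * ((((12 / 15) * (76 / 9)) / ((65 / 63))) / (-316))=6650 / 748683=0.01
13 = 13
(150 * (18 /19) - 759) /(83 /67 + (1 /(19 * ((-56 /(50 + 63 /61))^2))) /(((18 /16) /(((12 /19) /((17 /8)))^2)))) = -14938268575272987 /30081120969001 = -496.60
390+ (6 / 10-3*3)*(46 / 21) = 1858 / 5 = 371.60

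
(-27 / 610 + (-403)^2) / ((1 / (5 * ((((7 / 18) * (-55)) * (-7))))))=266992202785 / 2196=121581148.81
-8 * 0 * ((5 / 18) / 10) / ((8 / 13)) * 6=0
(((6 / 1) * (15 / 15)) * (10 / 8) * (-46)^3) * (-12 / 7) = 8760240 / 7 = 1251462.86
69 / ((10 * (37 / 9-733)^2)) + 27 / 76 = 0.36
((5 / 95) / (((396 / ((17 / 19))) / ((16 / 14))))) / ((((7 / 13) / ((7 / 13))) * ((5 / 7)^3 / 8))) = 13328 / 4467375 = 0.00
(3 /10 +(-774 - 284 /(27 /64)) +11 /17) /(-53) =6638233 /243270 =27.29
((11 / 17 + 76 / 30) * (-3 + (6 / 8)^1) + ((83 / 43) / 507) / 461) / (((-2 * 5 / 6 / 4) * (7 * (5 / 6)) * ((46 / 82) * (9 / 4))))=8020340228104 / 3438445544625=2.33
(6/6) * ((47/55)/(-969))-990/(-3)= 17587303/53295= 330.00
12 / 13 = 0.92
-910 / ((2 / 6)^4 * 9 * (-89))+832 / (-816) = 91.00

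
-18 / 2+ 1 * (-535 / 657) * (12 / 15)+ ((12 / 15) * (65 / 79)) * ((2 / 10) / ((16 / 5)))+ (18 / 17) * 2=-26444623 / 3529404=-7.49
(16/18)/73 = 8/657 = 0.01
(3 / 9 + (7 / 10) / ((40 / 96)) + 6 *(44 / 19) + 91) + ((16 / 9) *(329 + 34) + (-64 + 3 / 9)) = 327073 / 475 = 688.57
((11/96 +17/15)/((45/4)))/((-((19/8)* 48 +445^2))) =-599/1069950600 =-0.00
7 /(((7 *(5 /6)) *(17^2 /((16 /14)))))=48 /10115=0.00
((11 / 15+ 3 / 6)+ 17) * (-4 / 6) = -547 / 45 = -12.16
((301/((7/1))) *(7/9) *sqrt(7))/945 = 43 *sqrt(7)/1215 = 0.09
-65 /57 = -1.14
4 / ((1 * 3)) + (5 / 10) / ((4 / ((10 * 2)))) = 23 / 6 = 3.83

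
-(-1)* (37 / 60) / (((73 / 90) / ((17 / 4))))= 1887 / 584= 3.23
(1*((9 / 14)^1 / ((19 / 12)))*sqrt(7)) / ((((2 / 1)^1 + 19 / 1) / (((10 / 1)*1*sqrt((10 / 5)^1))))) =180*sqrt(14) / 931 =0.72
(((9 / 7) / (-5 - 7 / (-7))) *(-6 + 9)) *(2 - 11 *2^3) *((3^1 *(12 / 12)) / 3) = 1161 / 14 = 82.93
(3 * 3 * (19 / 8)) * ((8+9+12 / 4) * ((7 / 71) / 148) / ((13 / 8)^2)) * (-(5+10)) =-1.62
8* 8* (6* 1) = 384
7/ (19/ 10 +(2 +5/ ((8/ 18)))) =140/ 303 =0.46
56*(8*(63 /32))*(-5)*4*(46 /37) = -811440 /37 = -21930.81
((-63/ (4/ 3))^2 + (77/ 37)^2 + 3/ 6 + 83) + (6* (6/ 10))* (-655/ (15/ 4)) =185263309/ 109520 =1691.59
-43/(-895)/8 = 43/7160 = 0.01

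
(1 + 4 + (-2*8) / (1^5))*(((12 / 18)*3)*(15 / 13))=-330 / 13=-25.38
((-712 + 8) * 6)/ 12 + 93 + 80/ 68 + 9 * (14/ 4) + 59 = -5689/ 34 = -167.32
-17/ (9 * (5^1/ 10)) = -34/ 9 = -3.78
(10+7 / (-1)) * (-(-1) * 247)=741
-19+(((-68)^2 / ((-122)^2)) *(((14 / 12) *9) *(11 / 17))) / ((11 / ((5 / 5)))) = -69985 / 3721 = -18.81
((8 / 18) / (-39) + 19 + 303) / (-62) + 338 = 3621269 / 10881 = 332.81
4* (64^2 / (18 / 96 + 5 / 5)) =262144 / 19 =13797.05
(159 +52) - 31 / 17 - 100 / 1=109.18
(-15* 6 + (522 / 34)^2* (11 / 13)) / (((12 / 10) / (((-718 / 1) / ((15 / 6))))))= -98414106 / 3757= -26194.86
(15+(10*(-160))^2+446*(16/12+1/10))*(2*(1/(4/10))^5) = 12003066875/24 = 500127786.46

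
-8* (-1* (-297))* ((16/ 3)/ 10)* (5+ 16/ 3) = -65472/ 5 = -13094.40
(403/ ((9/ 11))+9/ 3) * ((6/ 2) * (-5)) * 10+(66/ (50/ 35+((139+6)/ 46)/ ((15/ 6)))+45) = -96468667/ 1299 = -74263.79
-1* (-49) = 49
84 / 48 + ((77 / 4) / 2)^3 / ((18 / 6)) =459221 / 1536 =298.97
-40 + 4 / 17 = -676 / 17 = -39.76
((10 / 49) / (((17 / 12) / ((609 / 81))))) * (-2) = -2.17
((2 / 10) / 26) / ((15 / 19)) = 19 / 1950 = 0.01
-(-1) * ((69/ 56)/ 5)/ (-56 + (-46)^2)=69/ 576800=0.00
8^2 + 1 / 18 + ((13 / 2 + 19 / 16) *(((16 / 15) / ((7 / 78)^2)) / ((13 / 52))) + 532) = 20588573 / 4410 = 4668.61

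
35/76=0.46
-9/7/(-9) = 1/7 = 0.14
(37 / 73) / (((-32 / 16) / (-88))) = 1628 / 73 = 22.30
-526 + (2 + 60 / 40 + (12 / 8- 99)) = -620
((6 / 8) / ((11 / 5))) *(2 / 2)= 15 / 44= 0.34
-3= -3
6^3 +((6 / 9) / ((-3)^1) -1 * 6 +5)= 214.78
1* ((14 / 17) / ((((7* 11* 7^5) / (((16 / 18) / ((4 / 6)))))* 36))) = 2 / 84858543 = 0.00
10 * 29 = 290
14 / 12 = 7 / 6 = 1.17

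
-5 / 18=-0.28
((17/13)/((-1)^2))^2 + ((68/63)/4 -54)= -52.02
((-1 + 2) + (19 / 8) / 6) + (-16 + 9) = -269 / 48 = -5.60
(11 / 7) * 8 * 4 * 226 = 79552 / 7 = 11364.57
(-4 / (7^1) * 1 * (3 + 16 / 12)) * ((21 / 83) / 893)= -52 / 74119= -0.00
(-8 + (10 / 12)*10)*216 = 72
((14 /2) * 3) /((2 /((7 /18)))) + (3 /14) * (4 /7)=2473 /588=4.21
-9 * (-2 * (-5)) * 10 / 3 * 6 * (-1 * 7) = 12600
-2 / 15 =-0.13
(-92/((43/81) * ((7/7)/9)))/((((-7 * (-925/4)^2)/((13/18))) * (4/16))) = 3100032/257543125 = 0.01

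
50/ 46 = 25/ 23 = 1.09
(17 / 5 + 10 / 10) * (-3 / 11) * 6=-36 / 5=-7.20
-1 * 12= -12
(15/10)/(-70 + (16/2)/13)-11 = -19883/1804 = -11.02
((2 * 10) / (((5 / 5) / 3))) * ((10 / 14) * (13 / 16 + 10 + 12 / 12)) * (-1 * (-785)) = 1589625 / 4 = 397406.25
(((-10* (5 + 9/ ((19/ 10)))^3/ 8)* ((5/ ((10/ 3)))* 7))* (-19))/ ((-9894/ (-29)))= 6426599375/ 9524624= 674.74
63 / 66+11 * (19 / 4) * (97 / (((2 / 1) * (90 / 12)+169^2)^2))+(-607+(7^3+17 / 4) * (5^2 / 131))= -133717149326837 / 247726944256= -539.78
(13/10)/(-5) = -13/50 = -0.26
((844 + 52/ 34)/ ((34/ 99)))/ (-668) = -711513/ 193052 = -3.69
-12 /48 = -1 /4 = -0.25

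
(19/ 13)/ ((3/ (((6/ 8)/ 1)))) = 19/ 52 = 0.37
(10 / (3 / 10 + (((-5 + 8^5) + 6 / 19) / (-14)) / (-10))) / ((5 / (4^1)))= 3040 / 89043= 0.03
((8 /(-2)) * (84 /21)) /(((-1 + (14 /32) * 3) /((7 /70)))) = -128 /25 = -5.12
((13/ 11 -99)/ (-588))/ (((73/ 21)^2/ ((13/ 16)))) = 10491/ 937904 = 0.01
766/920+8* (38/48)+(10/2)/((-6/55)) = -17787/460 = -38.67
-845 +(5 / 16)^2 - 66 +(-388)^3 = -14953467623 / 256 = -58411982.90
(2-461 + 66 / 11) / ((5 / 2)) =-906 / 5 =-181.20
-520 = -520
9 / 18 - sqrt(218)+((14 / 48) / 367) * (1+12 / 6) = 1475 / 2936 - sqrt(218) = -14.26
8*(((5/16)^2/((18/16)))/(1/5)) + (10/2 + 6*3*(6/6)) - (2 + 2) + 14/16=1681/72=23.35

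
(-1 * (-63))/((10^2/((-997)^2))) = 62622567/100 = 626225.67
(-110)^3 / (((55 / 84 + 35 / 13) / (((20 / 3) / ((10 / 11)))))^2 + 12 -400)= 85354453184000 / 24868329807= 3432.26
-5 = -5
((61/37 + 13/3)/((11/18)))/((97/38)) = 151392/39479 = 3.83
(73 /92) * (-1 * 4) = -73 /23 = -3.17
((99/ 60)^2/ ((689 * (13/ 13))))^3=1291467969/ 20933297216000000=0.00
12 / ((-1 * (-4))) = 3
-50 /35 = -10 /7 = -1.43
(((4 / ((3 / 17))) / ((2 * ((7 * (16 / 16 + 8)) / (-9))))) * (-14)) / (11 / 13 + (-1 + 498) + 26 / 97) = 42874 / 942183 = 0.05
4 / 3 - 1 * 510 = -1526 / 3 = -508.67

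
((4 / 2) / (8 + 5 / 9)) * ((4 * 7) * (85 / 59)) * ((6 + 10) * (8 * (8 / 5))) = 1253376 / 649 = 1931.24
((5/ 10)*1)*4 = 2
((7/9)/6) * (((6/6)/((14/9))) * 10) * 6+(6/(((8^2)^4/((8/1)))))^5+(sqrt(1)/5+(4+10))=121694457621910022543683507717311/6338253001141147007483516026880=19.20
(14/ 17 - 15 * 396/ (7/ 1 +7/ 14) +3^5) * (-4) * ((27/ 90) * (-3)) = -167742/ 85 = -1973.44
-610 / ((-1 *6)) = 305 / 3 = 101.67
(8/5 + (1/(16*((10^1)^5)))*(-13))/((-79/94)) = -120319389/63200000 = -1.90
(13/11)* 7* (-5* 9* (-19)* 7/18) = 60515/22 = 2750.68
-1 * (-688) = 688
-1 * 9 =-9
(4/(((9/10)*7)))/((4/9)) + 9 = 73/7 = 10.43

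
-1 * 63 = -63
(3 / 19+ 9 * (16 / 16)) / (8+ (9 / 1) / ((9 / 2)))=87 / 95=0.92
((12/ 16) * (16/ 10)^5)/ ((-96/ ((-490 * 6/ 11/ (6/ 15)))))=75264/ 1375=54.74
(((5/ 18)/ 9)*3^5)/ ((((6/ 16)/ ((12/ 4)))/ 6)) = 360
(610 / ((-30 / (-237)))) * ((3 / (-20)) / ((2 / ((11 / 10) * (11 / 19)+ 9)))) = -26470767 / 7600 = -3483.00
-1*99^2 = -9801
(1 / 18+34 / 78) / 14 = 115 / 3276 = 0.04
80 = 80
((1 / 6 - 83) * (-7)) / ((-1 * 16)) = -3479 / 96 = -36.24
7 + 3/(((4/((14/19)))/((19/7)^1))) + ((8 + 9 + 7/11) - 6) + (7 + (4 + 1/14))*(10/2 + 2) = 1074/11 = 97.64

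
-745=-745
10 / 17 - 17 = -279 / 17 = -16.41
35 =35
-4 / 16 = -1 / 4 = -0.25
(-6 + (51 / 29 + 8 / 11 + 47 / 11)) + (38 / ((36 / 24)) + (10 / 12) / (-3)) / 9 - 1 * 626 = -2924305 / 4698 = -622.46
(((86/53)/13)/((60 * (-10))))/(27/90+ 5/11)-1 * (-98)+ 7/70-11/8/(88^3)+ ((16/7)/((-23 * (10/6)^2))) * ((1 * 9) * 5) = 6604517626923283/68447843143680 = 96.49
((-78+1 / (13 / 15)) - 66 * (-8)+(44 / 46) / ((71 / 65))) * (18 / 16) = 86365215 / 169832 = 508.53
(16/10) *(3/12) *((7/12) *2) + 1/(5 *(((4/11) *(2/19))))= 683/120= 5.69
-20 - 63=-83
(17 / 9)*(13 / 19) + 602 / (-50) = -45946 / 4275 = -10.75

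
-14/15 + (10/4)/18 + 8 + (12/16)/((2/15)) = 4619/360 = 12.83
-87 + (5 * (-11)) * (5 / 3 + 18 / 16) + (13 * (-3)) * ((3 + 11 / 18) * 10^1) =-13191 / 8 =-1648.88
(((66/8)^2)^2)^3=1667889514952984961/16777216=99413962063.37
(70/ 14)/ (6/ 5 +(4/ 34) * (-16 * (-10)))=425/ 1702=0.25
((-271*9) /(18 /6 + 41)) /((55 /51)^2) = -6343839 /133100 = -47.66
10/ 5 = 2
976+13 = 989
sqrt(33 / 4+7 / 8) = sqrt(146) / 4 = 3.02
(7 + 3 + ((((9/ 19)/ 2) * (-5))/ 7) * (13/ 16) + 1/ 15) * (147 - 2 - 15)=8240453/ 6384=1290.80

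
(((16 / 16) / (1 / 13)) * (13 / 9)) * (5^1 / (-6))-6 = -1169 / 54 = -21.65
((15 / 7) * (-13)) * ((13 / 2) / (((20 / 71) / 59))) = -2123823 / 56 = -37925.41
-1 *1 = -1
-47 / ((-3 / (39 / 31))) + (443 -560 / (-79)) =1150536 / 2449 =469.80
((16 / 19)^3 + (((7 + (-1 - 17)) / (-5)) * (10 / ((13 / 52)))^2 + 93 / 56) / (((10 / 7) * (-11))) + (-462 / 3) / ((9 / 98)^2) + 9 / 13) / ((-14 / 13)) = 17162.11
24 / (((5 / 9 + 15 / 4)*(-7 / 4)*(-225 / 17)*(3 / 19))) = 41344 / 27125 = 1.52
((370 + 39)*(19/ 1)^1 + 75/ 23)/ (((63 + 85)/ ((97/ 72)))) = 2168047/ 30636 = 70.77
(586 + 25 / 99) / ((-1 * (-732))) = 58039 / 72468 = 0.80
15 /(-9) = -5 /3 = -1.67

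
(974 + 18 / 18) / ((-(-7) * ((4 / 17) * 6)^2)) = 93925 / 1344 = 69.88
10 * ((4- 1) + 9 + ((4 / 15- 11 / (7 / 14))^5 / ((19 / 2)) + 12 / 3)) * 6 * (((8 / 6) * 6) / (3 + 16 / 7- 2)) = -1649500303528448 / 22123125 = -74560004.68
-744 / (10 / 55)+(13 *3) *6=-3858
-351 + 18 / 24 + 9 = -1365 / 4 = -341.25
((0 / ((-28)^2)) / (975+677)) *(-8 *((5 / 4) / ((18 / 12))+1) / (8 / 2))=0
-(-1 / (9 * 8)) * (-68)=-17 / 18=-0.94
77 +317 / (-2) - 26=-215 / 2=-107.50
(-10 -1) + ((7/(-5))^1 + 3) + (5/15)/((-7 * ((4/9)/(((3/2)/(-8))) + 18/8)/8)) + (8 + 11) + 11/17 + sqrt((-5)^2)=142416/7735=18.41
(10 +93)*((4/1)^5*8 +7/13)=10969809/13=843831.46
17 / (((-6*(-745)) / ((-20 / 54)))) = -17 / 12069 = -0.00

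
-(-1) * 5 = 5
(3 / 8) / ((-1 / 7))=-21 / 8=-2.62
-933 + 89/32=-29767/32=-930.22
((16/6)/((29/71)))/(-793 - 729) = -284/66207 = -0.00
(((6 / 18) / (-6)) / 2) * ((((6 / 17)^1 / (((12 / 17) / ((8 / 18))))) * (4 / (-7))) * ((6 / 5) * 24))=32 / 315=0.10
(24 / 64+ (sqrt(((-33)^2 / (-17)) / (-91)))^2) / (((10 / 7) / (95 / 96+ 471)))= 201679261 / 565760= 356.47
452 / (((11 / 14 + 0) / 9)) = 56952 / 11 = 5177.45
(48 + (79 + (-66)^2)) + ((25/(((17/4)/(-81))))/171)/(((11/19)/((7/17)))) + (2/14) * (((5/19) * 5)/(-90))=34102889963/7610526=4481.02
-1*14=-14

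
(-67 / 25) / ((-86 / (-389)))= -26063 / 2150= -12.12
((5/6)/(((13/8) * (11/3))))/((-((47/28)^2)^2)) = -12293120/697794383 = -0.02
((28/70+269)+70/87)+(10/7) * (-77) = 69689/435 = 160.20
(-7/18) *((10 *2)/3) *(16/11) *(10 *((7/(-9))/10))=7840/2673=2.93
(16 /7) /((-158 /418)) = -3344 /553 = -6.05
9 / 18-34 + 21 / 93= -2063 / 62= -33.27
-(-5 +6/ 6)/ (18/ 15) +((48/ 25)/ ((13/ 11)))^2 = 1892602/ 316875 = 5.97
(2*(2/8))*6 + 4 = 7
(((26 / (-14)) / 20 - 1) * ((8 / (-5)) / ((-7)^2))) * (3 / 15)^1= 306 / 42875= 0.01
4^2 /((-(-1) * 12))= 4 /3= 1.33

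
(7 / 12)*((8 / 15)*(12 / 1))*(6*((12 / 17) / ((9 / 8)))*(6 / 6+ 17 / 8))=2240 / 51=43.92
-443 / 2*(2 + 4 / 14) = -3544 / 7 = -506.29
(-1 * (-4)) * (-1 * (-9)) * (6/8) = 27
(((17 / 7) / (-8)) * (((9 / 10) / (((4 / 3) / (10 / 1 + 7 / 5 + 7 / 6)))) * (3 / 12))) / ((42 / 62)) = -0.95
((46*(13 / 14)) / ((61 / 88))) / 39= 2024 / 1281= 1.58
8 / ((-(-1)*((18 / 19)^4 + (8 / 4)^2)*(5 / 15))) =781926 / 156565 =4.99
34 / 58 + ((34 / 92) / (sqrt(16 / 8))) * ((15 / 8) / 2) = 255 * sqrt(2) / 1472 + 17 / 29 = 0.83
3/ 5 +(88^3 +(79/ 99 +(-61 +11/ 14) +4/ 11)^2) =6579025350593/ 9604980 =684959.82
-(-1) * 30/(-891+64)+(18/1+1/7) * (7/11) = 104699/9097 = 11.51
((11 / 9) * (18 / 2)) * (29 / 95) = 319 / 95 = 3.36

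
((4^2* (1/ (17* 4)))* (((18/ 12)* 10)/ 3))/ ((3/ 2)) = 40/ 51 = 0.78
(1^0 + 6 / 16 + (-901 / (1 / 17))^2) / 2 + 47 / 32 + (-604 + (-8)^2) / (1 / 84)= 3752316373 / 32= 117259886.66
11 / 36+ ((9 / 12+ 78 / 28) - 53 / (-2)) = 3823 / 126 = 30.34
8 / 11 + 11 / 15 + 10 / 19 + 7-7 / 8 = 203447 / 25080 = 8.11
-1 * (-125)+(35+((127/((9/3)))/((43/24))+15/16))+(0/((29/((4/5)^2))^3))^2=126981/688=184.57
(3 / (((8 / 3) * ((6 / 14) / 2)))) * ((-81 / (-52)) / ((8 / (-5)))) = -8505 / 1664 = -5.11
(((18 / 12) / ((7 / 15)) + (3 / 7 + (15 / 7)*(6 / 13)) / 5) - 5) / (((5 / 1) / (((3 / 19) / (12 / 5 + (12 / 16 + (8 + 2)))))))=-8202 / 2273635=-0.00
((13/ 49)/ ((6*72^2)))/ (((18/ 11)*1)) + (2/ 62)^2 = 27571151/ 26363812608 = 0.00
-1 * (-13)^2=-169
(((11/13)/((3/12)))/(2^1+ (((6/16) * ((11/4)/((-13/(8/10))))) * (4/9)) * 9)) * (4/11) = 160/227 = 0.70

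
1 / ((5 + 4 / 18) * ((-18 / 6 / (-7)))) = 21 / 47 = 0.45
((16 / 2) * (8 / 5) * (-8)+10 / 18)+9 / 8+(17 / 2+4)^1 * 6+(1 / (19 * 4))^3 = -508059803 / 19753920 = -25.72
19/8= 2.38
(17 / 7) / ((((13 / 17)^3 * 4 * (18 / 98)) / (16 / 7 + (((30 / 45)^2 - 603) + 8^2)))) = -2821756985 / 711828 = -3964.10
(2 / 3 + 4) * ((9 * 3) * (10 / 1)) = 1260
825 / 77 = 75 / 7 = 10.71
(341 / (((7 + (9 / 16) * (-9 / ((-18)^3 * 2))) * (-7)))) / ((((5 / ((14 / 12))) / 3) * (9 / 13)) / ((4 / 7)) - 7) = 20427264 / 15467711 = 1.32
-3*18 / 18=-3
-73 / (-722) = 73 / 722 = 0.10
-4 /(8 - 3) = -4 /5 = -0.80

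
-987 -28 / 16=-3955 / 4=-988.75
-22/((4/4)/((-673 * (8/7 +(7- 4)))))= 61339.14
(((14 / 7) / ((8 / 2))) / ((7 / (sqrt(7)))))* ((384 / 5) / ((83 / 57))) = 9.97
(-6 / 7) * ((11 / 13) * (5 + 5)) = -660 / 91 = -7.25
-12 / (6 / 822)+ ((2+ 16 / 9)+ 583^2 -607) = 337641.78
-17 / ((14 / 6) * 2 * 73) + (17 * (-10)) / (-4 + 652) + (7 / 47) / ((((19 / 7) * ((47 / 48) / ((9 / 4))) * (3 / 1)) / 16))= 2503103549 / 6948886644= 0.36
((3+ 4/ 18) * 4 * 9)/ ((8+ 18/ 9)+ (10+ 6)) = 58/ 13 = 4.46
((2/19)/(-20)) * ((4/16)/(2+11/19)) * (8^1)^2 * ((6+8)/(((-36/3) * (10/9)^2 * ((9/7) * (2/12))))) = 18/125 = 0.14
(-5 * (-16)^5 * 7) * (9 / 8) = 41287680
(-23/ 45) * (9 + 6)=-23/ 3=-7.67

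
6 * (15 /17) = 90 /17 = 5.29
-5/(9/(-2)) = 10/9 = 1.11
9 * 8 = 72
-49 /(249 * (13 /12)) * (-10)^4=-1960000 /1079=-1816.50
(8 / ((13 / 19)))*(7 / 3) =1064 / 39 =27.28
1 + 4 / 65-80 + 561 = 31334 / 65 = 482.06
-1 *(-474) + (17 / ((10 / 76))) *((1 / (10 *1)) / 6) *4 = 36196 / 75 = 482.61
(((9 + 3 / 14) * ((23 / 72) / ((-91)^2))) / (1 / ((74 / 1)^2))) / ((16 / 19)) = 25724879 / 11129664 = 2.31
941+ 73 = 1014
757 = 757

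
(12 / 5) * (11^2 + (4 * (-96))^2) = 1770924 / 5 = 354184.80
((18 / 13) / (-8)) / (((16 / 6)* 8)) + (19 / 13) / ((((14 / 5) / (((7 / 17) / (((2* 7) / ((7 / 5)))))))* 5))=-83 / 21760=-0.00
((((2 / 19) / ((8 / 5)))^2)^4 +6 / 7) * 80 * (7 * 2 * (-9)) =-8640.00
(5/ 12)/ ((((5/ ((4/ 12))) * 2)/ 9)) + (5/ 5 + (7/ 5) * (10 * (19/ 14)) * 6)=921/ 8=115.12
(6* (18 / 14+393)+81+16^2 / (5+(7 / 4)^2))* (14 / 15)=895222 / 387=2313.24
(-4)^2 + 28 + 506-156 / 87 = 15898 / 29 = 548.21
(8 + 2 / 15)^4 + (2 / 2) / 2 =443117537 / 101250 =4376.47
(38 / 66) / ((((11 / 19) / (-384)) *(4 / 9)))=-103968 / 121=-859.24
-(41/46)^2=-1681/2116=-0.79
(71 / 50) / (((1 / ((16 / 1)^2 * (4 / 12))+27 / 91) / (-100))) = -3308032 / 7185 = -460.41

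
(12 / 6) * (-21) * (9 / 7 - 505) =21156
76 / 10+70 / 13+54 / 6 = 1429 / 65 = 21.98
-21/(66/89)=-623/22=-28.32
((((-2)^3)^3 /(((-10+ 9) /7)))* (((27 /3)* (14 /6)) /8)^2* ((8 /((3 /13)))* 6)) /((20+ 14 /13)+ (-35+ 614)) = 66777984 /7801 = 8560.18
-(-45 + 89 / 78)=3421 / 78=43.86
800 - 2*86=628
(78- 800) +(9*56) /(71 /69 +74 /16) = -1975154 /3121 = -632.86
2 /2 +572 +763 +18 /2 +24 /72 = 4036 /3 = 1345.33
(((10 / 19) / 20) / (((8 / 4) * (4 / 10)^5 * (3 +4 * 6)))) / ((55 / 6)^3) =25 / 404624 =0.00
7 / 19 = 0.37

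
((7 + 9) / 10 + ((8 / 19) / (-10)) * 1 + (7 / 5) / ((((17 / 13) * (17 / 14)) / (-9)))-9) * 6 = -2533062 / 27455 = -92.26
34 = 34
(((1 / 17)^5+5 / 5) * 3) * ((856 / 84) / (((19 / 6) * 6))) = 303849612 / 188840981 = 1.61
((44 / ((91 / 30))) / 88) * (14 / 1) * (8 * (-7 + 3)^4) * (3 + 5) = 37809.23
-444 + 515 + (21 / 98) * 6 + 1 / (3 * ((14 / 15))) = 1017 / 14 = 72.64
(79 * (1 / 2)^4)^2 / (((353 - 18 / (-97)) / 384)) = 1816131 / 68518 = 26.51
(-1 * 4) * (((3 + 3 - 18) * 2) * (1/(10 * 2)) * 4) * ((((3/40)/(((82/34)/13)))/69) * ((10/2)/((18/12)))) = 1768/4715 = 0.37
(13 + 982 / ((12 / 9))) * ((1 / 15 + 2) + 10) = 271319 / 30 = 9043.97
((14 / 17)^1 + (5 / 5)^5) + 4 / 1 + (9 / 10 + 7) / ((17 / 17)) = 2333 / 170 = 13.72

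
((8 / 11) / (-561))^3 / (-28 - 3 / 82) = 41984 / 540263478547089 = 0.00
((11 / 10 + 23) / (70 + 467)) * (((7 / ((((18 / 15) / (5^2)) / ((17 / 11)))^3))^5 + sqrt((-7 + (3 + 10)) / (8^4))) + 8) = 241 * sqrt(6) / 343680 + 329527192623141878639819172270627112587370043658671947603 / 10547106195993634678976154501120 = 31243374865070975791538690.00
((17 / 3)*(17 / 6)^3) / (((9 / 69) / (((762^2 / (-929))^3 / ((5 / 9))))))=-1741003316484052165992 / 4008825445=-434292622707.11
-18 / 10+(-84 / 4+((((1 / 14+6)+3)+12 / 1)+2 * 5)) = 579 / 70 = 8.27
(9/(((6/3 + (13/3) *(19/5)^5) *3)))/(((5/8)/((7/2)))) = 157500/32208037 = 0.00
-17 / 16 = -1.06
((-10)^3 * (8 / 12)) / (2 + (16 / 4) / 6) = -250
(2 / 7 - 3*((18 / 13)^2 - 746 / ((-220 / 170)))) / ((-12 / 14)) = 22575335 / 11154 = 2023.97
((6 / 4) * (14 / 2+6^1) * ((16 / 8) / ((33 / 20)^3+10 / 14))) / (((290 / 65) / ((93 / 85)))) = 264045600 / 143738587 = 1.84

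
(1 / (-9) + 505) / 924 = 1136 / 2079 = 0.55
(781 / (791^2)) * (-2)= -1562 / 625681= -0.00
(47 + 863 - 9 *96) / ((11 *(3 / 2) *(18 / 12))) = 1.86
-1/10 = -0.10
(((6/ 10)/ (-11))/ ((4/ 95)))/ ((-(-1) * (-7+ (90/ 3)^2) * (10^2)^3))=-3/ 2068000000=-0.00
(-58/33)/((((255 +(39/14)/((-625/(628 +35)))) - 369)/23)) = 11672500/33770781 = 0.35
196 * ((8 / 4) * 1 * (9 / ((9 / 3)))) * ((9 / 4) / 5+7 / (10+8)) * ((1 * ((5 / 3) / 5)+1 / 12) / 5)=7399 / 90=82.21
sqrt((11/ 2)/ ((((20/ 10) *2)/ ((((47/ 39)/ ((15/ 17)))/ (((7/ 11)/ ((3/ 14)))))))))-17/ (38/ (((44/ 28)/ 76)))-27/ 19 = -28915/ 20216 + 11 *sqrt(155805)/ 5460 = -0.64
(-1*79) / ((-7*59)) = 79 / 413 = 0.19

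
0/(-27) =0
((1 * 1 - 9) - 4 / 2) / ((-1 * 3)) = 10 / 3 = 3.33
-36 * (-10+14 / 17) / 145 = 5616 / 2465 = 2.28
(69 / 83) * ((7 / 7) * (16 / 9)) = 368 / 249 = 1.48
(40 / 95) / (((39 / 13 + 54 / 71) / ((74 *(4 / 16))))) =10508 / 5073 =2.07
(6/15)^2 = 4/25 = 0.16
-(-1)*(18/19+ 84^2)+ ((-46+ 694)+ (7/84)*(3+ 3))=292807/38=7705.45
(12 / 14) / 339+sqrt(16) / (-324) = -629 / 64071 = -0.01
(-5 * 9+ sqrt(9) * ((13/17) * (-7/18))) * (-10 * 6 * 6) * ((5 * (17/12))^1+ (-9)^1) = -538315/17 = -31665.59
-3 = -3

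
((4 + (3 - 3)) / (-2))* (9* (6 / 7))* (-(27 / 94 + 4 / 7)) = 30510 / 2303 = 13.25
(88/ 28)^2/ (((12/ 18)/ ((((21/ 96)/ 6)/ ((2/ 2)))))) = 121/ 224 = 0.54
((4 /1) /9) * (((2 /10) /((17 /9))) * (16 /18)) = 0.04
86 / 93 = 0.92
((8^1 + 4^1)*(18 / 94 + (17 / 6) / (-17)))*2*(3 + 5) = 224 / 47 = 4.77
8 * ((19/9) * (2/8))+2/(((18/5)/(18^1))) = 128/9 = 14.22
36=36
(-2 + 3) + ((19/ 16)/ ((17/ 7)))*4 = 2.96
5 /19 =0.26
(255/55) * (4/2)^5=1632/11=148.36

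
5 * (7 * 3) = 105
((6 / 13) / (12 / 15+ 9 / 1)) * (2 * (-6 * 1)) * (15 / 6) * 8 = -7200 / 637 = -11.30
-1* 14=-14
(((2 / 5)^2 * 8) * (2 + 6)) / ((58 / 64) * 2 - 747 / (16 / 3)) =-1024 / 13825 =-0.07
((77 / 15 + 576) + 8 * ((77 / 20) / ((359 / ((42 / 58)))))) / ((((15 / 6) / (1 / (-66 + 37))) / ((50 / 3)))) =-133.61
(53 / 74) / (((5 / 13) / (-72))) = -24804 / 185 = -134.08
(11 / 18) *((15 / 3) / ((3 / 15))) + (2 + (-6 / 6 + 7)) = 419 / 18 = 23.28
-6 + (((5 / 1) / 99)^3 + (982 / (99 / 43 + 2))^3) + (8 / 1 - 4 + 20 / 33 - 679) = 73050057740298803374 / 6143569405875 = 11890491.16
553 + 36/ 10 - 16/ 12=8329/ 15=555.27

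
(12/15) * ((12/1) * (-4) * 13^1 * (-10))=4992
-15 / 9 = -5 / 3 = -1.67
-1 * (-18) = 18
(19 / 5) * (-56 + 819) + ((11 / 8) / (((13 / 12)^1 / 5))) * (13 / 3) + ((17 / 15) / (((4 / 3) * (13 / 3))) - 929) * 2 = 69504 / 65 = 1069.29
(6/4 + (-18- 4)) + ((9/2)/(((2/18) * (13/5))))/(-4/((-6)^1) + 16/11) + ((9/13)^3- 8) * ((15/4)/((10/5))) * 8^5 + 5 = -28982732801/61516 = -471141.37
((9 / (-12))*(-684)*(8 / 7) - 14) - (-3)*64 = 5350 / 7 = 764.29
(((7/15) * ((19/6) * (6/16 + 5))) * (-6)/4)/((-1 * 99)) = 5719/47520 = 0.12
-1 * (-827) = 827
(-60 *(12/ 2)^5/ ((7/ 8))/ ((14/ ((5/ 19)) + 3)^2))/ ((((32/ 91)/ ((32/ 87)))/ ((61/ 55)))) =-4933094400/ 25188559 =-195.85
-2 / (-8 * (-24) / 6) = -0.06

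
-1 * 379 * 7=-2653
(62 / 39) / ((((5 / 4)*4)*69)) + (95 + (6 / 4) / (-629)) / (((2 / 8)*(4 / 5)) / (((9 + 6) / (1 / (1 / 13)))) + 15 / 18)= 120603390073 / 1277942445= 94.37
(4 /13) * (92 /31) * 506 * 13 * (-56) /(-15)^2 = -10427648 /6975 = -1495.00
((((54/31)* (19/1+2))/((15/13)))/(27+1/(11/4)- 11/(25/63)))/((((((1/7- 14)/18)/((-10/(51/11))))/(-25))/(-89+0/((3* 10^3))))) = -28349392500/51119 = -554576.43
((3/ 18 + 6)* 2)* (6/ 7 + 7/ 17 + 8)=40811/ 357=114.32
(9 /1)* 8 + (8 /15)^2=72.28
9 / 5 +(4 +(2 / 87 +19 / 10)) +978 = 857579 / 870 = 985.72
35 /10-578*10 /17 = -673 /2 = -336.50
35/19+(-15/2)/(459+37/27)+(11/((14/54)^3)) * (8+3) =225048211907/32402524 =6945.39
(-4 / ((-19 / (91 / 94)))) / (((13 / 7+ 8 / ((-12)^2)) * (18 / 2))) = 2548 / 215213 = 0.01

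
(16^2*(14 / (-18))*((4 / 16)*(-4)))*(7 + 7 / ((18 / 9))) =6272 / 3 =2090.67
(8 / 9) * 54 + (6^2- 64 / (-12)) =268 / 3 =89.33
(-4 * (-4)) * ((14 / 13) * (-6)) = -1344 / 13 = -103.38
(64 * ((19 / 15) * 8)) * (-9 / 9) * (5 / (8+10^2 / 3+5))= -9728 / 139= -69.99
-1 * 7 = -7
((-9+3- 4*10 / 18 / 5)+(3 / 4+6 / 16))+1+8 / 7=-1601 / 504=-3.18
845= 845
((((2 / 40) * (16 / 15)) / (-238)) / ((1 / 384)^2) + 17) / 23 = -47729 / 68425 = -0.70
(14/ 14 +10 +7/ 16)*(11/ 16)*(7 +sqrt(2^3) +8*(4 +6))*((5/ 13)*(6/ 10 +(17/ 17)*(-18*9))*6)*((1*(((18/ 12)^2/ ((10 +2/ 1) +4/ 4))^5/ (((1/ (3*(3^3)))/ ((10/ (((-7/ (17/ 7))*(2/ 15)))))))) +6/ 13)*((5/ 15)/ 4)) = -353351517036962697/ 124001263812608 - 4061511690080031*sqrt(2)/ 62000631906304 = -2942.22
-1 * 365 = -365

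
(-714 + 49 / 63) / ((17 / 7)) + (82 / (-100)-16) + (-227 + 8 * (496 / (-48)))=-4744273 / 7650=-620.17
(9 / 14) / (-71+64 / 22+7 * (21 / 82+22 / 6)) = -12177 / 769643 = -0.02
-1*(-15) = 15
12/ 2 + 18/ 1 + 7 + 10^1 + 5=46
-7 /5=-1.40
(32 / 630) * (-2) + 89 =28003 / 315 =88.90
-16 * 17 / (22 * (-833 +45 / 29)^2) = -14297 / 799409248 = -0.00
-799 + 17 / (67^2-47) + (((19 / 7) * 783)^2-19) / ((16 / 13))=3194451152791 / 870632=3669117.55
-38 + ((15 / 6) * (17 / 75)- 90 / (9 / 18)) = -6523 / 30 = -217.43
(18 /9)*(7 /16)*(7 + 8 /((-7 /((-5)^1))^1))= 89 /8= 11.12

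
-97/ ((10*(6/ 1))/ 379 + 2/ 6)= -110289/ 559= -197.30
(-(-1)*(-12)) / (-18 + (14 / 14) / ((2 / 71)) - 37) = 8 / 13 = 0.62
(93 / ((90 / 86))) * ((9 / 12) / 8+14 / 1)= 601183 / 480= 1252.46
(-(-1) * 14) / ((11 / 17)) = 238 / 11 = 21.64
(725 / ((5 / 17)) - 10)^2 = 6027025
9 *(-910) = -8190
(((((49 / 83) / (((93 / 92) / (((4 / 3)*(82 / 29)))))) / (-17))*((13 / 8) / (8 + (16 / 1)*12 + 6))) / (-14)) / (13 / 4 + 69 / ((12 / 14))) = 343252 / 393922916505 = 0.00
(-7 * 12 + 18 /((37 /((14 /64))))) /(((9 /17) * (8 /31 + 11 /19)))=-9750895 /51504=-189.32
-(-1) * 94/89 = 94/89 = 1.06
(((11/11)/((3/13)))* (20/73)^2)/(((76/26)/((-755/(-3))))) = 25519000/911259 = 28.00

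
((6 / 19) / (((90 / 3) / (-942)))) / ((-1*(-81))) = -314 / 2565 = -0.12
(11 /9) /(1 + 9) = 11 /90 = 0.12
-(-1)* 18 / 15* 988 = 5928 / 5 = 1185.60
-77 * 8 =-616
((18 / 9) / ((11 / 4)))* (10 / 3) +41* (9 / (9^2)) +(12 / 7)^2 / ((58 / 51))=1345439 / 140679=9.56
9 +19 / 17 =10.12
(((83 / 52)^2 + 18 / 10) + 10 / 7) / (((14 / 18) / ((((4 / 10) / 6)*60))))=4920003 / 165620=29.71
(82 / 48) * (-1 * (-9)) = 123 / 8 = 15.38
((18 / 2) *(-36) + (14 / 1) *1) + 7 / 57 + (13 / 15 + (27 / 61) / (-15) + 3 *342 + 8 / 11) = 45748973 / 63745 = 717.69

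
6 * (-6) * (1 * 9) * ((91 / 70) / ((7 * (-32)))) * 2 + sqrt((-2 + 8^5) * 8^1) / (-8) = 1053 / 280-sqrt(16383) / 2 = -60.24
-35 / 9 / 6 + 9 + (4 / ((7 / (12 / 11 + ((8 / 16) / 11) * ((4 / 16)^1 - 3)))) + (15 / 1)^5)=1578759136 / 2079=759383.90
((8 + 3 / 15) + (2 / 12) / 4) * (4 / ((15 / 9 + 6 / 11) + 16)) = 10879 / 6010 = 1.81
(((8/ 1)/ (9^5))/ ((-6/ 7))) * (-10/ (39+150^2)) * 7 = 1960/ 3992716233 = 0.00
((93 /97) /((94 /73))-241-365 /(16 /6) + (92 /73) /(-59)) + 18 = -56417324359 /157084904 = -359.15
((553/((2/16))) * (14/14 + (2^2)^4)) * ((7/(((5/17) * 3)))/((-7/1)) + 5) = 65944144/15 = 4396276.27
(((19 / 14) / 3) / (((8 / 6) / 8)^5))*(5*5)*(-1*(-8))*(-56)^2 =2206310400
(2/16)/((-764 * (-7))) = 1/42784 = 0.00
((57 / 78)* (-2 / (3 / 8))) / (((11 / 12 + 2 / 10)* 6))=-1520 / 2613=-0.58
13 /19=0.68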